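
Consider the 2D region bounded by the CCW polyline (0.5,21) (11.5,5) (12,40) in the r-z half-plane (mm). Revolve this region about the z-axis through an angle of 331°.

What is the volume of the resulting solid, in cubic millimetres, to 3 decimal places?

Volume = 9081.507 mm³

Profile (r,z), 3 vertices: (0.5,21) (11.5,5) (12,40)
edge 0: (0.5,21)→(11.5,5)  cross = 0.5·5 − 11.5·21 = -239.0000; (r_i+r_j)·cross = 12·-239.0000 = -2868.0000
edge 1: (11.5,5)→(12,40)  cross = 11.5·40 − 12·5 = 400.0000; (r_i+r_j)·cross = 23.5·400.0000 = 9400.0000
edge 2: (12,40)→(0.5,21)  cross = 12·21 − 0.5·40 = 232.0000; (r_i+r_j)·cross = 12.5·232.0000 = 2900.0000
Σcross = 393.0000 → A = |Σcross|/2 = 196.5000 mm²
Σ(r_i+r_j)·cross = 9432.0000 → first moment M = |Σ|/6 = 1572.0000
R_c = M/A = 1572.0000/196.5000 = 8.0000 mm
θ = 331° = 5.777040 rad
V = θ·R_c·A = 5.777040·8.0000·196.5000 = 9081.507 mm³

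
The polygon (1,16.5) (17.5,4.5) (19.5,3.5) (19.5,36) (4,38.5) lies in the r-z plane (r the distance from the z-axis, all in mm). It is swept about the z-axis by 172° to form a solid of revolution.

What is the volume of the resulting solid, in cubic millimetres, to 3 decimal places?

Profile (r,z), 5 vertices: (1,16.5) (17.5,4.5) (19.5,3.5) (19.5,36) (4,38.5)
edge 0: (1,16.5)→(17.5,4.5)  cross = 1·4.5 − 17.5·16.5 = -284.2500; (r_i+r_j)·cross = 18.5·-284.2500 = -5258.6250
edge 1: (17.5,4.5)→(19.5,3.5)  cross = 17.5·3.5 − 19.5·4.5 = -26.5000; (r_i+r_j)·cross = 37·-26.5000 = -980.5000
edge 2: (19.5,3.5)→(19.5,36)  cross = 19.5·36 − 19.5·3.5 = 633.7500; (r_i+r_j)·cross = 39·633.7500 = 24716.2500
edge 3: (19.5,36)→(4,38.5)  cross = 19.5·38.5 − 4·36 = 606.7500; (r_i+r_j)·cross = 23.5·606.7500 = 14258.6250
edge 4: (4,38.5)→(1,16.5)  cross = 4·16.5 − 1·38.5 = 27.5000; (r_i+r_j)·cross = 5·27.5000 = 137.5000
Σcross = 957.2500 → A = |Σcross|/2 = 478.6250 mm²
Σ(r_i+r_j)·cross = 32873.2500 → first moment M = |Σ|/6 = 5478.8750
R_c = M/A = 5478.8750/478.6250 = 11.4471 mm
θ = 172° = 3.001966 rad
V = θ·R_c·A = 3.001966·11.4471·478.6250 = 16447.398 mm³

Volume = 16447.398 mm³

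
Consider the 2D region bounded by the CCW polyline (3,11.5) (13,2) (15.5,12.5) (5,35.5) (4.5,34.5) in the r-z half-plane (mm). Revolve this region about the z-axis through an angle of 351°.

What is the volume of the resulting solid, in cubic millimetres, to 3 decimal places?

Profile (r,z), 5 vertices: (3,11.5) (13,2) (15.5,12.5) (5,35.5) (4.5,34.5)
edge 0: (3,11.5)→(13,2)  cross = 3·2 − 13·11.5 = -143.5000; (r_i+r_j)·cross = 16·-143.5000 = -2296.0000
edge 1: (13,2)→(15.5,12.5)  cross = 13·12.5 − 15.5·2 = 131.5000; (r_i+r_j)·cross = 28.5·131.5000 = 3747.7500
edge 2: (15.5,12.5)→(5,35.5)  cross = 15.5·35.5 − 5·12.5 = 487.7500; (r_i+r_j)·cross = 20.5·487.7500 = 9998.8750
edge 3: (5,35.5)→(4.5,34.5)  cross = 5·34.5 − 4.5·35.5 = 12.7500; (r_i+r_j)·cross = 9.5·12.7500 = 121.1250
edge 4: (4.5,34.5)→(3,11.5)  cross = 4.5·11.5 − 3·34.5 = -51.7500; (r_i+r_j)·cross = 7.5·-51.7500 = -388.1250
Σcross = 436.7500 → A = |Σcross|/2 = 218.3750 mm²
Σ(r_i+r_j)·cross = 11183.6250 → first moment M = |Σ|/6 = 1863.9375
R_c = M/A = 1863.9375/218.3750 = 8.5355 mm
θ = 351° = 6.126106 rad
V = θ·R_c·A = 6.126106·8.5355·218.3750 = 11418.678 mm³

Volume = 11418.678 mm³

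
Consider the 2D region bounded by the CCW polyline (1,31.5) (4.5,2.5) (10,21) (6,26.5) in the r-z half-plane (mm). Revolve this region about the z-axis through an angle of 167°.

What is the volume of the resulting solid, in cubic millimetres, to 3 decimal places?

Profile (r,z), 4 vertices: (1,31.5) (4.5,2.5) (10,21) (6,26.5)
edge 0: (1,31.5)→(4.5,2.5)  cross = 1·2.5 − 4.5·31.5 = -139.2500; (r_i+r_j)·cross = 5.5·-139.2500 = -765.8750
edge 1: (4.5,2.5)→(10,21)  cross = 4.5·21 − 10·2.5 = 69.5000; (r_i+r_j)·cross = 14.5·69.5000 = 1007.7500
edge 2: (10,21)→(6,26.5)  cross = 10·26.5 − 6·21 = 139.0000; (r_i+r_j)·cross = 16·139.0000 = 2224.0000
edge 3: (6,26.5)→(1,31.5)  cross = 6·31.5 − 1·26.5 = 162.5000; (r_i+r_j)·cross = 7·162.5000 = 1137.5000
Σcross = 231.7500 → A = |Σcross|/2 = 115.8750 mm²
Σ(r_i+r_j)·cross = 3603.3750 → first moment M = |Σ|/6 = 600.5625
R_c = M/A = 600.5625/115.8750 = 5.1828 mm
θ = 167° = 2.914700 rad
V = θ·R_c·A = 2.914700·5.1828·115.8750 = 1750.459 mm³

Volume = 1750.459 mm³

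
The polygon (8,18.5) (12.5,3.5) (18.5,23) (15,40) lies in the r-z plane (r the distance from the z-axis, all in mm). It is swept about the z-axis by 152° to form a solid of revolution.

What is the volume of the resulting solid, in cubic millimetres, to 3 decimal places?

Profile (r,z), 4 vertices: (8,18.5) (12.5,3.5) (18.5,23) (15,40)
edge 0: (8,18.5)→(12.5,3.5)  cross = 8·3.5 − 12.5·18.5 = -203.2500; (r_i+r_j)·cross = 20.5·-203.2500 = -4166.6250
edge 1: (12.5,3.5)→(18.5,23)  cross = 12.5·23 − 18.5·3.5 = 222.7500; (r_i+r_j)·cross = 31·222.7500 = 6905.2500
edge 2: (18.5,23)→(15,40)  cross = 18.5·40 − 15·23 = 395.0000; (r_i+r_j)·cross = 33.5·395.0000 = 13232.5000
edge 3: (15,40)→(8,18.5)  cross = 15·18.5 − 8·40 = -42.5000; (r_i+r_j)·cross = 23·-42.5000 = -977.5000
Σcross = 372.0000 → A = |Σcross|/2 = 186.0000 mm²
Σ(r_i+r_j)·cross = 14993.6250 → first moment M = |Σ|/6 = 2498.9375
R_c = M/A = 2498.9375/186.0000 = 13.4351 mm
θ = 152° = 2.652900 rad
V = θ·R_c·A = 2.652900·13.4351·186.0000 = 6629.432 mm³

Volume = 6629.432 mm³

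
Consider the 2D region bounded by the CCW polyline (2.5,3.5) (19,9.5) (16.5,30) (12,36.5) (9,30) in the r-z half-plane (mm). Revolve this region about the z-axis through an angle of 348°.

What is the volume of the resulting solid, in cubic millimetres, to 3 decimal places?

Volume = 21072.481 mm³

Profile (r,z), 5 vertices: (2.5,3.5) (19,9.5) (16.5,30) (12,36.5) (9,30)
edge 0: (2.5,3.5)→(19,9.5)  cross = 2.5·9.5 − 19·3.5 = -42.7500; (r_i+r_j)·cross = 21.5·-42.7500 = -919.1250
edge 1: (19,9.5)→(16.5,30)  cross = 19·30 − 16.5·9.5 = 413.2500; (r_i+r_j)·cross = 35.5·413.2500 = 14670.3750
edge 2: (16.5,30)→(12,36.5)  cross = 16.5·36.5 − 12·30 = 242.2500; (r_i+r_j)·cross = 28.5·242.2500 = 6904.1250
edge 3: (12,36.5)→(9,30)  cross = 12·30 − 9·36.5 = 31.5000; (r_i+r_j)·cross = 21·31.5000 = 661.5000
edge 4: (9,30)→(2.5,3.5)  cross = 9·3.5 − 2.5·30 = -43.5000; (r_i+r_j)·cross = 11.5·-43.5000 = -500.2500
Σcross = 600.7500 → A = |Σcross|/2 = 300.3750 mm²
Σ(r_i+r_j)·cross = 20816.6250 → first moment M = |Σ|/6 = 3469.4375
R_c = M/A = 3469.4375/300.3750 = 11.5504 mm
θ = 348° = 6.073746 rad
V = θ·R_c·A = 6.073746·11.5504·300.3750 = 21072.481 mm³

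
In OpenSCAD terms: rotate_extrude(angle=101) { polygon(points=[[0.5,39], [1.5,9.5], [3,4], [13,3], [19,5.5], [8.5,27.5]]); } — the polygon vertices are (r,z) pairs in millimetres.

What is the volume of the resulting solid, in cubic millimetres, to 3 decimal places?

Volume = 4556.830 mm³

Profile (r,z), 6 vertices: (0.5,39) (1.5,9.5) (3,4) (13,3) (19,5.5) (8.5,27.5)
edge 0: (0.5,39)→(1.5,9.5)  cross = 0.5·9.5 − 1.5·39 = -53.7500; (r_i+r_j)·cross = 2·-53.7500 = -107.5000
edge 1: (1.5,9.5)→(3,4)  cross = 1.5·4 − 3·9.5 = -22.5000; (r_i+r_j)·cross = 4.5·-22.5000 = -101.2500
edge 2: (3,4)→(13,3)  cross = 3·3 − 13·4 = -43.0000; (r_i+r_j)·cross = 16·-43.0000 = -688.0000
edge 3: (13,3)→(19,5.5)  cross = 13·5.5 − 19·3 = 14.5000; (r_i+r_j)·cross = 32·14.5000 = 464.0000
edge 4: (19,5.5)→(8.5,27.5)  cross = 19·27.5 − 8.5·5.5 = 475.7500; (r_i+r_j)·cross = 27.5·475.7500 = 13083.1250
edge 5: (8.5,27.5)→(0.5,39)  cross = 8.5·39 − 0.5·27.5 = 317.7500; (r_i+r_j)·cross = 9·317.7500 = 2859.7500
Σcross = 688.7500 → A = |Σcross|/2 = 344.3750 mm²
Σ(r_i+r_j)·cross = 15510.1250 → first moment M = |Σ|/6 = 2585.0208
R_c = M/A = 2585.0208/344.3750 = 7.5064 mm
θ = 101° = 1.762783 rad
V = θ·R_c·A = 1.762783·7.5064·344.3750 = 4556.830 mm³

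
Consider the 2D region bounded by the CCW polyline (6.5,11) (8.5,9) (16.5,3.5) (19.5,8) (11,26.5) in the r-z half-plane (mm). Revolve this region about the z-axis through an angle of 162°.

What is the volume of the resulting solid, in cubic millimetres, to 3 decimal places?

Profile (r,z), 5 vertices: (6.5,11) (8.5,9) (16.5,3.5) (19.5,8) (11,26.5)
edge 0: (6.5,11)→(8.5,9)  cross = 6.5·9 − 8.5·11 = -35.0000; (r_i+r_j)·cross = 15·-35.0000 = -525.0000
edge 1: (8.5,9)→(16.5,3.5)  cross = 8.5·3.5 − 16.5·9 = -118.7500; (r_i+r_j)·cross = 25·-118.7500 = -2968.7500
edge 2: (16.5,3.5)→(19.5,8)  cross = 16.5·8 − 19.5·3.5 = 63.7500; (r_i+r_j)·cross = 36·63.7500 = 2295.0000
edge 3: (19.5,8)→(11,26.5)  cross = 19.5·26.5 − 11·8 = 428.7500; (r_i+r_j)·cross = 30.5·428.7500 = 13076.8750
edge 4: (11,26.5)→(6.5,11)  cross = 11·11 − 6.5·26.5 = -51.2500; (r_i+r_j)·cross = 17.5·-51.2500 = -896.8750
Σcross = 287.5000 → A = |Σcross|/2 = 143.7500 mm²
Σ(r_i+r_j)·cross = 10981.2500 → first moment M = |Σ|/6 = 1830.2083
R_c = M/A = 1830.2083/143.7500 = 12.7319 mm
θ = 162° = 2.827433 rad
V = θ·R_c·A = 2.827433·12.7319·143.7500 = 5174.792 mm³

Volume = 5174.792 mm³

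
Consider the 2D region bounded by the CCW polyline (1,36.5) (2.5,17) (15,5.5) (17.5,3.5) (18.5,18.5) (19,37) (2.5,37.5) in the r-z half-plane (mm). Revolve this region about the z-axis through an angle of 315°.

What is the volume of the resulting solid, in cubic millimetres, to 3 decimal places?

Volume = 26962.981 mm³

Profile (r,z), 7 vertices: (1,36.5) (2.5,17) (15,5.5) (17.5,3.5) (18.5,18.5) (19,37) (2.5,37.5)
edge 0: (1,36.5)→(2.5,17)  cross = 1·17 − 2.5·36.5 = -74.2500; (r_i+r_j)·cross = 3.5·-74.2500 = -259.8750
edge 1: (2.5,17)→(15,5.5)  cross = 2.5·5.5 − 15·17 = -241.2500; (r_i+r_j)·cross = 17.5·-241.2500 = -4221.8750
edge 2: (15,5.5)→(17.5,3.5)  cross = 15·3.5 − 17.5·5.5 = -43.7500; (r_i+r_j)·cross = 32.5·-43.7500 = -1421.8750
edge 3: (17.5,3.5)→(18.5,18.5)  cross = 17.5·18.5 − 18.5·3.5 = 259.0000; (r_i+r_j)·cross = 36·259.0000 = 9324.0000
edge 4: (18.5,18.5)→(19,37)  cross = 18.5·37 − 19·18.5 = 333.0000; (r_i+r_j)·cross = 37.5·333.0000 = 12487.5000
edge 5: (19,37)→(2.5,37.5)  cross = 19·37.5 − 2.5·37 = 620.0000; (r_i+r_j)·cross = 21.5·620.0000 = 13330.0000
edge 6: (2.5,37.5)→(1,36.5)  cross = 2.5·36.5 − 1·37.5 = 53.7500; (r_i+r_j)·cross = 3.5·53.7500 = 188.1250
Σcross = 906.5000 → A = |Σcross|/2 = 453.2500 mm²
Σ(r_i+r_j)·cross = 29426.0000 → first moment M = |Σ|/6 = 4904.3333
R_c = M/A = 4904.3333/453.2500 = 10.8204 mm
θ = 315° = 5.497787 rad
V = θ·R_c·A = 5.497787·10.8204·453.2500 = 26962.981 mm³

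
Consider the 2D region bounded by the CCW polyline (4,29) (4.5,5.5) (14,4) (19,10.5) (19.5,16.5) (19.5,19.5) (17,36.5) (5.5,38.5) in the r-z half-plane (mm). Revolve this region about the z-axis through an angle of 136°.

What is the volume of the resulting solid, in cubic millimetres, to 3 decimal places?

Profile (r,z), 8 vertices: (4,29) (4.5,5.5) (14,4) (19,10.5) (19.5,16.5) (19.5,19.5) (17,36.5) (5.5,38.5)
edge 0: (4,29)→(4.5,5.5)  cross = 4·5.5 − 4.5·29 = -108.5000; (r_i+r_j)·cross = 8.5·-108.5000 = -922.2500
edge 1: (4.5,5.5)→(14,4)  cross = 4.5·4 − 14·5.5 = -59.0000; (r_i+r_j)·cross = 18.5·-59.0000 = -1091.5000
edge 2: (14,4)→(19,10.5)  cross = 14·10.5 − 19·4 = 71.0000; (r_i+r_j)·cross = 33·71.0000 = 2343.0000
edge 3: (19,10.5)→(19.5,16.5)  cross = 19·16.5 − 19.5·10.5 = 108.7500; (r_i+r_j)·cross = 38.5·108.7500 = 4186.8750
edge 4: (19.5,16.5)→(19.5,19.5)  cross = 19.5·19.5 − 19.5·16.5 = 58.5000; (r_i+r_j)·cross = 39·58.5000 = 2281.5000
edge 5: (19.5,19.5)→(17,36.5)  cross = 19.5·36.5 − 17·19.5 = 380.2500; (r_i+r_j)·cross = 36.5·380.2500 = 13879.1250
edge 6: (17,36.5)→(5.5,38.5)  cross = 17·38.5 − 5.5·36.5 = 453.7500; (r_i+r_j)·cross = 22.5·453.7500 = 10209.3750
edge 7: (5.5,38.5)→(4,29)  cross = 5.5·29 − 4·38.5 = 5.5000; (r_i+r_j)·cross = 9.5·5.5000 = 52.2500
Σcross = 910.2500 → A = |Σcross|/2 = 455.1250 mm²
Σ(r_i+r_j)·cross = 30938.3750 → first moment M = |Σ|/6 = 5156.3958
R_c = M/A = 5156.3958/455.1250 = 11.3296 mm
θ = 136° = 2.373648 rad
V = θ·R_c·A = 2.373648·11.3296·455.1250 = 12239.468 mm³

Volume = 12239.468 mm³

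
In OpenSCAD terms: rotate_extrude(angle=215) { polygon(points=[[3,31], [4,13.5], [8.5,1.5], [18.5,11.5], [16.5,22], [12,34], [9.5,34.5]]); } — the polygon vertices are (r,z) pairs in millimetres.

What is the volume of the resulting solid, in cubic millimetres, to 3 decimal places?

Volume = 12732.324 mm³

Profile (r,z), 7 vertices: (3,31) (4,13.5) (8.5,1.5) (18.5,11.5) (16.5,22) (12,34) (9.5,34.5)
edge 0: (3,31)→(4,13.5)  cross = 3·13.5 − 4·31 = -83.5000; (r_i+r_j)·cross = 7·-83.5000 = -584.5000
edge 1: (4,13.5)→(8.5,1.5)  cross = 4·1.5 − 8.5·13.5 = -108.7500; (r_i+r_j)·cross = 12.5·-108.7500 = -1359.3750
edge 2: (8.5,1.5)→(18.5,11.5)  cross = 8.5·11.5 − 18.5·1.5 = 70.0000; (r_i+r_j)·cross = 27·70.0000 = 1890.0000
edge 3: (18.5,11.5)→(16.5,22)  cross = 18.5·22 − 16.5·11.5 = 217.2500; (r_i+r_j)·cross = 35·217.2500 = 7603.7500
edge 4: (16.5,22)→(12,34)  cross = 16.5·34 − 12·22 = 297.0000; (r_i+r_j)·cross = 28.5·297.0000 = 8464.5000
edge 5: (12,34)→(9.5,34.5)  cross = 12·34.5 − 9.5·34 = 91.0000; (r_i+r_j)·cross = 21.5·91.0000 = 1956.5000
edge 6: (9.5,34.5)→(3,31)  cross = 9.5·31 − 3·34.5 = 191.0000; (r_i+r_j)·cross = 12.5·191.0000 = 2387.5000
Σcross = 674.0000 → A = |Σcross|/2 = 337.0000 mm²
Σ(r_i+r_j)·cross = 20358.3750 → first moment M = |Σ|/6 = 3393.0625
R_c = M/A = 3393.0625/337.0000 = 10.0684 mm
θ = 215° = 3.752458 rad
V = θ·R_c·A = 3.752458·10.0684·337.0000 = 12732.324 mm³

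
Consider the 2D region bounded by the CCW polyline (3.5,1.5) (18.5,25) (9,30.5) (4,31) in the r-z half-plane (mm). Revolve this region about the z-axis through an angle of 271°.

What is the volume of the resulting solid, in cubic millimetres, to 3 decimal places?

Profile (r,z), 4 vertices: (3.5,1.5) (18.5,25) (9,30.5) (4,31)
edge 0: (3.5,1.5)→(18.5,25)  cross = 3.5·25 − 18.5·1.5 = 59.7500; (r_i+r_j)·cross = 22·59.7500 = 1314.5000
edge 1: (18.5,25)→(9,30.5)  cross = 18.5·30.5 − 9·25 = 339.2500; (r_i+r_j)·cross = 27.5·339.2500 = 9329.3750
edge 2: (9,30.5)→(4,31)  cross = 9·31 − 4·30.5 = 157.0000; (r_i+r_j)·cross = 13·157.0000 = 2041.0000
edge 3: (4,31)→(3.5,1.5)  cross = 4·1.5 − 3.5·31 = -102.5000; (r_i+r_j)·cross = 7.5·-102.5000 = -768.7500
Σcross = 453.5000 → A = |Σcross|/2 = 226.7500 mm²
Σ(r_i+r_j)·cross = 11916.1250 → first moment M = |Σ|/6 = 1986.0208
R_c = M/A = 1986.0208/226.7500 = 8.7586 mm
θ = 271° = 4.729842 rad
V = θ·R_c·A = 4.729842·8.7586·226.7500 = 9393.565 mm³

Volume = 9393.565 mm³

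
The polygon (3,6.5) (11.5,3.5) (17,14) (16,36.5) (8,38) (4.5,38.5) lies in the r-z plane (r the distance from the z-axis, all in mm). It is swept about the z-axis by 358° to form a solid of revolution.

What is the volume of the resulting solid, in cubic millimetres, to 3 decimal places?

Volume = 24675.754 mm³

Profile (r,z), 6 vertices: (3,6.5) (11.5,3.5) (17,14) (16,36.5) (8,38) (4.5,38.5)
edge 0: (3,6.5)→(11.5,3.5)  cross = 3·3.5 − 11.5·6.5 = -64.2500; (r_i+r_j)·cross = 14.5·-64.2500 = -931.6250
edge 1: (11.5,3.5)→(17,14)  cross = 11.5·14 − 17·3.5 = 101.5000; (r_i+r_j)·cross = 28.5·101.5000 = 2892.7500
edge 2: (17,14)→(16,36.5)  cross = 17·36.5 − 16·14 = 396.5000; (r_i+r_j)·cross = 33·396.5000 = 13084.5000
edge 3: (16,36.5)→(8,38)  cross = 16·38 − 8·36.5 = 316.0000; (r_i+r_j)·cross = 24·316.0000 = 7584.0000
edge 4: (8,38)→(4.5,38.5)  cross = 8·38.5 − 4.5·38 = 137.0000; (r_i+r_j)·cross = 12.5·137.0000 = 1712.5000
edge 5: (4.5,38.5)→(3,6.5)  cross = 4.5·6.5 − 3·38.5 = -86.2500; (r_i+r_j)·cross = 7.5·-86.2500 = -646.8750
Σcross = 800.5000 → A = |Σcross|/2 = 400.2500 mm²
Σ(r_i+r_j)·cross = 23695.2500 → first moment M = |Σ|/6 = 3949.2083
R_c = M/A = 3949.2083/400.2500 = 9.8669 mm
θ = 358° = 6.248279 rad
V = θ·R_c·A = 6.248279·9.8669·400.2500 = 24675.754 mm³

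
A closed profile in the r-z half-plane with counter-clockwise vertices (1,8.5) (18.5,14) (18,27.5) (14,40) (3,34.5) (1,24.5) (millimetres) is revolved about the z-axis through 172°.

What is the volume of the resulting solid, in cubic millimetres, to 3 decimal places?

Volume = 11804.232 mm³

Profile (r,z), 6 vertices: (1,8.5) (18.5,14) (18,27.5) (14,40) (3,34.5) (1,24.5)
edge 0: (1,8.5)→(18.5,14)  cross = 1·14 − 18.5·8.5 = -143.2500; (r_i+r_j)·cross = 19.5·-143.2500 = -2793.3750
edge 1: (18.5,14)→(18,27.5)  cross = 18.5·27.5 − 18·14 = 256.7500; (r_i+r_j)·cross = 36.5·256.7500 = 9371.3750
edge 2: (18,27.5)→(14,40)  cross = 18·40 − 14·27.5 = 335.0000; (r_i+r_j)·cross = 32·335.0000 = 10720.0000
edge 3: (14,40)→(3,34.5)  cross = 14·34.5 − 3·40 = 363.0000; (r_i+r_j)·cross = 17·363.0000 = 6171.0000
edge 4: (3,34.5)→(1,24.5)  cross = 3·24.5 − 1·34.5 = 39.0000; (r_i+r_j)·cross = 4·39.0000 = 156.0000
edge 5: (1,24.5)→(1,8.5)  cross = 1·8.5 − 1·24.5 = -16.0000; (r_i+r_j)·cross = 2·-16.0000 = -32.0000
Σcross = 834.5000 → A = |Σcross|/2 = 417.2500 mm²
Σ(r_i+r_j)·cross = 23593.0000 → first moment M = |Σ|/6 = 3932.1667
R_c = M/A = 3932.1667/417.2500 = 9.4240 mm
θ = 172° = 3.001966 rad
V = θ·R_c·A = 3.001966·9.4240·417.2500 = 11804.232 mm³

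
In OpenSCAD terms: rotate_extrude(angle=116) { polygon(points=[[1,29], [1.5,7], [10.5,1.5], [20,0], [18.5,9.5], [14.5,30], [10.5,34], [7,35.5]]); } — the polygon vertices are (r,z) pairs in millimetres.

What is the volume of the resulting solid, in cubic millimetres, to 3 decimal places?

Volume = 9235.848 mm³

Profile (r,z), 8 vertices: (1,29) (1.5,7) (10.5,1.5) (20,0) (18.5,9.5) (14.5,30) (10.5,34) (7,35.5)
edge 0: (1,29)→(1.5,7)  cross = 1·7 − 1.5·29 = -36.5000; (r_i+r_j)·cross = 2.5·-36.5000 = -91.2500
edge 1: (1.5,7)→(10.5,1.5)  cross = 1.5·1.5 − 10.5·7 = -71.2500; (r_i+r_j)·cross = 12·-71.2500 = -855.0000
edge 2: (10.5,1.5)→(20,0)  cross = 10.5·0 − 20·1.5 = -30.0000; (r_i+r_j)·cross = 30.5·-30.0000 = -915.0000
edge 3: (20,0)→(18.5,9.5)  cross = 20·9.5 − 18.5·0 = 190.0000; (r_i+r_j)·cross = 38.5·190.0000 = 7315.0000
edge 4: (18.5,9.5)→(14.5,30)  cross = 18.5·30 − 14.5·9.5 = 417.2500; (r_i+r_j)·cross = 33·417.2500 = 13769.2500
edge 5: (14.5,30)→(10.5,34)  cross = 14.5·34 − 10.5·30 = 178.0000; (r_i+r_j)·cross = 25·178.0000 = 4450.0000
edge 6: (10.5,34)→(7,35.5)  cross = 10.5·35.5 − 7·34 = 134.7500; (r_i+r_j)·cross = 17.5·134.7500 = 2358.1250
edge 7: (7,35.5)→(1,29)  cross = 7·29 − 1·35.5 = 167.5000; (r_i+r_j)·cross = 8·167.5000 = 1340.0000
Σcross = 949.7500 → A = |Σcross|/2 = 474.8750 mm²
Σ(r_i+r_j)·cross = 27371.1250 → first moment M = |Σ|/6 = 4561.8542
R_c = M/A = 4561.8542/474.8750 = 9.6064 mm
θ = 116° = 2.024582 rad
V = θ·R_c·A = 2.024582·9.6064·474.8750 = 9235.848 mm³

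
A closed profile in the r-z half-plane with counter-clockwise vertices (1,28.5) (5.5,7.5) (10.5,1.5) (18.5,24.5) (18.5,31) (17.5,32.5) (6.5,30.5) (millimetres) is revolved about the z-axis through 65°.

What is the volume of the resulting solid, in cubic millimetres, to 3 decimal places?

Profile (r,z), 7 vertices: (1,28.5) (5.5,7.5) (10.5,1.5) (18.5,24.5) (18.5,31) (17.5,32.5) (6.5,30.5)
edge 0: (1,28.5)→(5.5,7.5)  cross = 1·7.5 − 5.5·28.5 = -149.2500; (r_i+r_j)·cross = 6.5·-149.2500 = -970.1250
edge 1: (5.5,7.5)→(10.5,1.5)  cross = 5.5·1.5 − 10.5·7.5 = -70.5000; (r_i+r_j)·cross = 16·-70.5000 = -1128.0000
edge 2: (10.5,1.5)→(18.5,24.5)  cross = 10.5·24.5 − 18.5·1.5 = 229.5000; (r_i+r_j)·cross = 29·229.5000 = 6655.5000
edge 3: (18.5,24.5)→(18.5,31)  cross = 18.5·31 − 18.5·24.5 = 120.2500; (r_i+r_j)·cross = 37·120.2500 = 4449.2500
edge 4: (18.5,31)→(17.5,32.5)  cross = 18.5·32.5 − 17.5·31 = 58.7500; (r_i+r_j)·cross = 36·58.7500 = 2115.0000
edge 5: (17.5,32.5)→(6.5,30.5)  cross = 17.5·30.5 − 6.5·32.5 = 322.5000; (r_i+r_j)·cross = 24·322.5000 = 7740.0000
edge 6: (6.5,30.5)→(1,28.5)  cross = 6.5·28.5 − 1·30.5 = 154.7500; (r_i+r_j)·cross = 7.5·154.7500 = 1160.6250
Σcross = 666.0000 → A = |Σcross|/2 = 333.0000 mm²
Σ(r_i+r_j)·cross = 20022.2500 → first moment M = |Σ|/6 = 3337.0417
R_c = M/A = 3337.0417/333.0000 = 10.0211 mm
θ = 65° = 1.134464 rad
V = θ·R_c·A = 1.134464·10.0211·333.0000 = 3785.754 mm³

Volume = 3785.754 mm³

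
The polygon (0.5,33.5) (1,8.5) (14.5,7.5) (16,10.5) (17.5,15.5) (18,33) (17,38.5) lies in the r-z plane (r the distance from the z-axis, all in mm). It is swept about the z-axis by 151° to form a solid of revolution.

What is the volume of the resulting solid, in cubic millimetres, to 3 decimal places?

Volume = 11483.577 mm³

Profile (r,z), 7 vertices: (0.5,33.5) (1,8.5) (14.5,7.5) (16,10.5) (17.5,15.5) (18,33) (17,38.5)
edge 0: (0.5,33.5)→(1,8.5)  cross = 0.5·8.5 − 1·33.5 = -29.2500; (r_i+r_j)·cross = 1.5·-29.2500 = -43.8750
edge 1: (1,8.5)→(14.5,7.5)  cross = 1·7.5 − 14.5·8.5 = -115.7500; (r_i+r_j)·cross = 15.5·-115.7500 = -1794.1250
edge 2: (14.5,7.5)→(16,10.5)  cross = 14.5·10.5 − 16·7.5 = 32.2500; (r_i+r_j)·cross = 30.5·32.2500 = 983.6250
edge 3: (16,10.5)→(17.5,15.5)  cross = 16·15.5 − 17.5·10.5 = 64.2500; (r_i+r_j)·cross = 33.5·64.2500 = 2152.3750
edge 4: (17.5,15.5)→(18,33)  cross = 17.5·33 − 18·15.5 = 298.5000; (r_i+r_j)·cross = 35.5·298.5000 = 10596.7500
edge 5: (18,33)→(17,38.5)  cross = 18·38.5 − 17·33 = 132.0000; (r_i+r_j)·cross = 35·132.0000 = 4620.0000
edge 6: (17,38.5)→(0.5,33.5)  cross = 17·33.5 − 0.5·38.5 = 550.2500; (r_i+r_j)·cross = 17.5·550.2500 = 9629.3750
Σcross = 932.2500 → A = |Σcross|/2 = 466.1250 mm²
Σ(r_i+r_j)·cross = 26144.1250 → first moment M = |Σ|/6 = 4357.3542
R_c = M/A = 4357.3542/466.1250 = 9.3480 mm
θ = 151° = 2.635447 rad
V = θ·R_c·A = 2.635447·9.3480·466.1250 = 11483.577 mm³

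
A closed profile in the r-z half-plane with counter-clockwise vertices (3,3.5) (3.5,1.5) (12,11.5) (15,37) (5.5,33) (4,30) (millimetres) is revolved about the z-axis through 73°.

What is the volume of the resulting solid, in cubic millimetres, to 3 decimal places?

Profile (r,z), 6 vertices: (3,3.5) (3.5,1.5) (12,11.5) (15,37) (5.5,33) (4,30)
edge 0: (3,3.5)→(3.5,1.5)  cross = 3·1.5 − 3.5·3.5 = -7.7500; (r_i+r_j)·cross = 6.5·-7.7500 = -50.3750
edge 1: (3.5,1.5)→(12,11.5)  cross = 3.5·11.5 − 12·1.5 = 22.2500; (r_i+r_j)·cross = 15.5·22.2500 = 344.8750
edge 2: (12,11.5)→(15,37)  cross = 12·37 − 15·11.5 = 271.5000; (r_i+r_j)·cross = 27·271.5000 = 7330.5000
edge 3: (15,37)→(5.5,33)  cross = 15·33 − 5.5·37 = 291.5000; (r_i+r_j)·cross = 20.5·291.5000 = 5975.7500
edge 4: (5.5,33)→(4,30)  cross = 5.5·30 − 4·33 = 33.0000; (r_i+r_j)·cross = 9.5·33.0000 = 313.5000
edge 5: (4,30)→(3,3.5)  cross = 4·3.5 − 3·30 = -76.0000; (r_i+r_j)·cross = 7·-76.0000 = -532.0000
Σcross = 534.5000 → A = |Σcross|/2 = 267.2500 mm²
Σ(r_i+r_j)·cross = 13382.2500 → first moment M = |Σ|/6 = 2230.3750
R_c = M/A = 2230.3750/267.2500 = 8.3457 mm
θ = 73° = 1.274090 rad
V = θ·R_c·A = 1.274090·8.3457·267.2500 = 2841.699 mm³

Volume = 2841.699 mm³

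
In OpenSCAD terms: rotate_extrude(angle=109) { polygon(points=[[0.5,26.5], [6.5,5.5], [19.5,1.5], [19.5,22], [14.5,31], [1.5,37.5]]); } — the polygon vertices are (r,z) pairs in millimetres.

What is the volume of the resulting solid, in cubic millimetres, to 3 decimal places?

Volume = 9376.894 mm³

Profile (r,z), 6 vertices: (0.5,26.5) (6.5,5.5) (19.5,1.5) (19.5,22) (14.5,31) (1.5,37.5)
edge 0: (0.5,26.5)→(6.5,5.5)  cross = 0.5·5.5 − 6.5·26.5 = -169.5000; (r_i+r_j)·cross = 7·-169.5000 = -1186.5000
edge 1: (6.5,5.5)→(19.5,1.5)  cross = 6.5·1.5 − 19.5·5.5 = -97.5000; (r_i+r_j)·cross = 26·-97.5000 = -2535.0000
edge 2: (19.5,1.5)→(19.5,22)  cross = 19.5·22 − 19.5·1.5 = 399.7500; (r_i+r_j)·cross = 39·399.7500 = 15590.2500
edge 3: (19.5,22)→(14.5,31)  cross = 19.5·31 − 14.5·22 = 285.5000; (r_i+r_j)·cross = 34·285.5000 = 9707.0000
edge 4: (14.5,31)→(1.5,37.5)  cross = 14.5·37.5 − 1.5·31 = 497.2500; (r_i+r_j)·cross = 16·497.2500 = 7956.0000
edge 5: (1.5,37.5)→(0.5,26.5)  cross = 1.5·26.5 − 0.5·37.5 = 21.0000; (r_i+r_j)·cross = 2·21.0000 = 42.0000
Σcross = 936.5000 → A = |Σcross|/2 = 468.2500 mm²
Σ(r_i+r_j)·cross = 29573.7500 → first moment M = |Σ|/6 = 4928.9583
R_c = M/A = 4928.9583/468.2500 = 10.5263 mm
θ = 109° = 1.902409 rad
V = θ·R_c·A = 1.902409·10.5263·468.2500 = 9376.894 mm³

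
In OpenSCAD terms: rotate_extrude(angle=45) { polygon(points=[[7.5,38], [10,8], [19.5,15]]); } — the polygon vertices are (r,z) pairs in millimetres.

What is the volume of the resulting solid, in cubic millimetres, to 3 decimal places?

Volume = 1465.095 mm³

Profile (r,z), 3 vertices: (7.5,38) (10,8) (19.5,15)
edge 0: (7.5,38)→(10,8)  cross = 7.5·8 − 10·38 = -320.0000; (r_i+r_j)·cross = 17.5·-320.0000 = -5600.0000
edge 1: (10,8)→(19.5,15)  cross = 10·15 − 19.5·8 = -6.0000; (r_i+r_j)·cross = 29.5·-6.0000 = -177.0000
edge 2: (19.5,15)→(7.5,38)  cross = 19.5·38 − 7.5·15 = 628.5000; (r_i+r_j)·cross = 27·628.5000 = 16969.5000
Σcross = 302.5000 → A = |Σcross|/2 = 151.2500 mm²
Σ(r_i+r_j)·cross = 11192.5000 → first moment M = |Σ|/6 = 1865.4167
R_c = M/A = 1865.4167/151.2500 = 12.3333 mm
θ = 45° = 0.785398 rad
V = θ·R_c·A = 0.785398·12.3333·151.2500 = 1465.095 mm³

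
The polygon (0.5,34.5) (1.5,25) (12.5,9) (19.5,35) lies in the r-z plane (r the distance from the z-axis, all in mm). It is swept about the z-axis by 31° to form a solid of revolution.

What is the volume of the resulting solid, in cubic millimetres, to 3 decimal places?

Profile (r,z), 4 vertices: (0.5,34.5) (1.5,25) (12.5,9) (19.5,35)
edge 0: (0.5,34.5)→(1.5,25)  cross = 0.5·25 − 1.5·34.5 = -39.2500; (r_i+r_j)·cross = 2·-39.2500 = -78.5000
edge 1: (1.5,25)→(12.5,9)  cross = 1.5·9 − 12.5·25 = -299.0000; (r_i+r_j)·cross = 14·-299.0000 = -4186.0000
edge 2: (12.5,9)→(19.5,35)  cross = 12.5·35 − 19.5·9 = 262.0000; (r_i+r_j)·cross = 32·262.0000 = 8384.0000
edge 3: (19.5,35)→(0.5,34.5)  cross = 19.5·34.5 − 0.5·35 = 655.2500; (r_i+r_j)·cross = 20·655.2500 = 13105.0000
Σcross = 579.0000 → A = |Σcross|/2 = 289.5000 mm²
Σ(r_i+r_j)·cross = 17224.5000 → first moment M = |Σ|/6 = 2870.7500
R_c = M/A = 2870.7500/289.5000 = 9.9162 mm
θ = 31° = 0.541052 rad
V = θ·R_c·A = 0.541052·9.9162·289.5000 = 1553.225 mm³

Volume = 1553.225 mm³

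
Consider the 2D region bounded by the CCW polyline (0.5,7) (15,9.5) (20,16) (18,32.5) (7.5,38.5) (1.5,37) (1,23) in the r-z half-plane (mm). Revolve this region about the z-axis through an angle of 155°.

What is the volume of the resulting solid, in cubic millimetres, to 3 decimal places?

Profile (r,z), 7 vertices: (0.5,7) (15,9.5) (20,16) (18,32.5) (7.5,38.5) (1.5,37) (1,23)
edge 0: (0.5,7)→(15,9.5)  cross = 0.5·9.5 − 15·7 = -100.2500; (r_i+r_j)·cross = 15.5·-100.2500 = -1553.8750
edge 1: (15,9.5)→(20,16)  cross = 15·16 − 20·9.5 = 50.0000; (r_i+r_j)·cross = 35·50.0000 = 1750.0000
edge 2: (20,16)→(18,32.5)  cross = 20·32.5 − 18·16 = 362.0000; (r_i+r_j)·cross = 38·362.0000 = 13756.0000
edge 3: (18,32.5)→(7.5,38.5)  cross = 18·38.5 − 7.5·32.5 = 449.2500; (r_i+r_j)·cross = 25.5·449.2500 = 11455.8750
edge 4: (7.5,38.5)→(1.5,37)  cross = 7.5·37 − 1.5·38.5 = 219.7500; (r_i+r_j)·cross = 9·219.7500 = 1977.7500
edge 5: (1.5,37)→(1,23)  cross = 1.5·23 − 1·37 = -2.5000; (r_i+r_j)·cross = 2.5·-2.5000 = -6.2500
edge 6: (1,23)→(0.5,7)  cross = 1·7 − 0.5·23 = -4.5000; (r_i+r_j)·cross = 1.5·-4.5000 = -6.7500
Σcross = 973.7500 → A = |Σcross|/2 = 486.8750 mm²
Σ(r_i+r_j)·cross = 27372.7500 → first moment M = |Σ|/6 = 4562.1250
R_c = M/A = 4562.1250/486.8750 = 9.3702 mm
θ = 155° = 2.705260 rad
V = θ·R_c·A = 2.705260·9.3702·486.8750 = 12341.736 mm³

Volume = 12341.736 mm³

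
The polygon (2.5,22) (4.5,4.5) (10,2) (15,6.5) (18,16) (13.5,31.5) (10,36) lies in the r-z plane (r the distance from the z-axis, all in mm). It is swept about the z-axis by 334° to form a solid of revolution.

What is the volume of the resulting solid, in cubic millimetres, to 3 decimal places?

Profile (r,z), 7 vertices: (2.5,22) (4.5,4.5) (10,2) (15,6.5) (18,16) (13.5,31.5) (10,36)
edge 0: (2.5,22)→(4.5,4.5)  cross = 2.5·4.5 − 4.5·22 = -87.7500; (r_i+r_j)·cross = 7·-87.7500 = -614.2500
edge 1: (4.5,4.5)→(10,2)  cross = 4.5·2 − 10·4.5 = -36.0000; (r_i+r_j)·cross = 14.5·-36.0000 = -522.0000
edge 2: (10,2)→(15,6.5)  cross = 10·6.5 − 15·2 = 35.0000; (r_i+r_j)·cross = 25·35.0000 = 875.0000
edge 3: (15,6.5)→(18,16)  cross = 15·16 − 18·6.5 = 123.0000; (r_i+r_j)·cross = 33·123.0000 = 4059.0000
edge 4: (18,16)→(13.5,31.5)  cross = 18·31.5 − 13.5·16 = 351.0000; (r_i+r_j)·cross = 31.5·351.0000 = 11056.5000
edge 5: (13.5,31.5)→(10,36)  cross = 13.5·36 − 10·31.5 = 171.0000; (r_i+r_j)·cross = 23.5·171.0000 = 4018.5000
edge 6: (10,36)→(2.5,22)  cross = 10·22 − 2.5·36 = 130.0000; (r_i+r_j)·cross = 12.5·130.0000 = 1625.0000
Σcross = 686.2500 → A = |Σcross|/2 = 343.1250 mm²
Σ(r_i+r_j)·cross = 20497.7500 → first moment M = |Σ|/6 = 3416.2917
R_c = M/A = 3416.2917/343.1250 = 9.9564 mm
θ = 334° = 5.829400 rad
V = θ·R_c·A = 5.829400·9.9564·343.1250 = 19914.930 mm³

Volume = 19914.930 mm³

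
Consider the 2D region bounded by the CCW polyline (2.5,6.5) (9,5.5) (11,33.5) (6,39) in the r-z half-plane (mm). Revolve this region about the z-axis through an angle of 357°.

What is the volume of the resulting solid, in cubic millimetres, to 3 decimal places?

Volume = 7979.740 mm³

Profile (r,z), 4 vertices: (2.5,6.5) (9,5.5) (11,33.5) (6,39)
edge 0: (2.5,6.5)→(9,5.5)  cross = 2.5·5.5 − 9·6.5 = -44.7500; (r_i+r_j)·cross = 11.5·-44.7500 = -514.6250
edge 1: (9,5.5)→(11,33.5)  cross = 9·33.5 − 11·5.5 = 241.0000; (r_i+r_j)·cross = 20·241.0000 = 4820.0000
edge 2: (11,33.5)→(6,39)  cross = 11·39 − 6·33.5 = 228.0000; (r_i+r_j)·cross = 17·228.0000 = 3876.0000
edge 3: (6,39)→(2.5,6.5)  cross = 6·6.5 − 2.5·39 = -58.5000; (r_i+r_j)·cross = 8.5·-58.5000 = -497.2500
Σcross = 365.7500 → A = |Σcross|/2 = 182.8750 mm²
Σ(r_i+r_j)·cross = 7684.1250 → first moment M = |Σ|/6 = 1280.6875
R_c = M/A = 1280.6875/182.8750 = 7.0031 mm
θ = 357° = 6.230825 rad
V = θ·R_c·A = 6.230825·7.0031·182.8750 = 7979.740 mm³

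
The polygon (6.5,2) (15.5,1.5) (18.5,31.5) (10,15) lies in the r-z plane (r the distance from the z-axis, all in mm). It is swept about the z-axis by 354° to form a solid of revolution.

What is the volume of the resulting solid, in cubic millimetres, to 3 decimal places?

Profile (r,z), 4 vertices: (6.5,2) (15.5,1.5) (18.5,31.5) (10,15)
edge 0: (6.5,2)→(15.5,1.5)  cross = 6.5·1.5 − 15.5·2 = -21.2500; (r_i+r_j)·cross = 22·-21.2500 = -467.5000
edge 1: (15.5,1.5)→(18.5,31.5)  cross = 15.5·31.5 − 18.5·1.5 = 460.5000; (r_i+r_j)·cross = 34·460.5000 = 15657.0000
edge 2: (18.5,31.5)→(10,15)  cross = 18.5·15 − 10·31.5 = -37.5000; (r_i+r_j)·cross = 28.5·-37.5000 = -1068.7500
edge 3: (10,15)→(6.5,2)  cross = 10·2 − 6.5·15 = -77.5000; (r_i+r_j)·cross = 16.5·-77.5000 = -1278.7500
Σcross = 324.2500 → A = |Σcross|/2 = 162.1250 mm²
Σ(r_i+r_j)·cross = 12842.0000 → first moment M = |Σ|/6 = 2140.3333
R_c = M/A = 2140.3333/162.1250 = 13.2017 mm
θ = 354° = 6.178466 rad
V = θ·R_c·A = 6.178466·13.2017·162.1250 = 13223.976 mm³

Volume = 13223.976 mm³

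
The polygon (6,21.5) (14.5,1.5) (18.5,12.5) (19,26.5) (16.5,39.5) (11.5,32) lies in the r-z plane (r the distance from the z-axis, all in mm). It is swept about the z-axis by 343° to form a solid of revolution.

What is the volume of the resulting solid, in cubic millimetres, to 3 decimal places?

Profile (r,z), 6 vertices: (6,21.5) (14.5,1.5) (18.5,12.5) (19,26.5) (16.5,39.5) (11.5,32)
edge 0: (6,21.5)→(14.5,1.5)  cross = 6·1.5 − 14.5·21.5 = -302.7500; (r_i+r_j)·cross = 20.5·-302.7500 = -6206.3750
edge 1: (14.5,1.5)→(18.5,12.5)  cross = 14.5·12.5 − 18.5·1.5 = 153.5000; (r_i+r_j)·cross = 33·153.5000 = 5065.5000
edge 2: (18.5,12.5)→(19,26.5)  cross = 18.5·26.5 − 19·12.5 = 252.7500; (r_i+r_j)·cross = 37.5·252.7500 = 9478.1250
edge 3: (19,26.5)→(16.5,39.5)  cross = 19·39.5 − 16.5·26.5 = 313.2500; (r_i+r_j)·cross = 35.5·313.2500 = 11120.3750
edge 4: (16.5,39.5)→(11.5,32)  cross = 16.5·32 − 11.5·39.5 = 73.7500; (r_i+r_j)·cross = 28·73.7500 = 2065.0000
edge 5: (11.5,32)→(6,21.5)  cross = 11.5·21.5 − 6·32 = 55.2500; (r_i+r_j)·cross = 17.5·55.2500 = 966.8750
Σcross = 545.7500 → A = |Σcross|/2 = 272.8750 mm²
Σ(r_i+r_j)·cross = 22489.5000 → first moment M = |Σ|/6 = 3748.2500
R_c = M/A = 3748.2500/272.8750 = 13.7361 mm
θ = 343° = 5.986479 rad
V = θ·R_c·A = 5.986479·13.7361·272.8750 = 22438.821 mm³

Volume = 22438.821 mm³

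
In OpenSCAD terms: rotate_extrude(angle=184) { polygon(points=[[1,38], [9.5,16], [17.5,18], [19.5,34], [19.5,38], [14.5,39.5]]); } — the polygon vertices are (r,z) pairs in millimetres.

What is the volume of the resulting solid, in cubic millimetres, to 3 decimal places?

Volume = 11179.573 mm³

Profile (r,z), 6 vertices: (1,38) (9.5,16) (17.5,18) (19.5,34) (19.5,38) (14.5,39.5)
edge 0: (1,38)→(9.5,16)  cross = 1·16 − 9.5·38 = -345.0000; (r_i+r_j)·cross = 10.5·-345.0000 = -3622.5000
edge 1: (9.5,16)→(17.5,18)  cross = 9.5·18 − 17.5·16 = -109.0000; (r_i+r_j)·cross = 27·-109.0000 = -2943.0000
edge 2: (17.5,18)→(19.5,34)  cross = 17.5·34 − 19.5·18 = 244.0000; (r_i+r_j)·cross = 37·244.0000 = 9028.0000
edge 3: (19.5,34)→(19.5,38)  cross = 19.5·38 − 19.5·34 = 78.0000; (r_i+r_j)·cross = 39·78.0000 = 3042.0000
edge 4: (19.5,38)→(14.5,39.5)  cross = 19.5·39.5 − 14.5·38 = 219.2500; (r_i+r_j)·cross = 34·219.2500 = 7454.5000
edge 5: (14.5,39.5)→(1,38)  cross = 14.5·38 − 1·39.5 = 511.5000; (r_i+r_j)·cross = 15.5·511.5000 = 7928.2500
Σcross = 598.7500 → A = |Σcross|/2 = 299.3750 mm²
Σ(r_i+r_j)·cross = 20887.2500 → first moment M = |Σ|/6 = 3481.2083
R_c = M/A = 3481.2083/299.3750 = 11.6283 mm
θ = 184° = 3.211406 rad
V = θ·R_c·A = 3.211406·11.6283·299.3750 = 11179.573 mm³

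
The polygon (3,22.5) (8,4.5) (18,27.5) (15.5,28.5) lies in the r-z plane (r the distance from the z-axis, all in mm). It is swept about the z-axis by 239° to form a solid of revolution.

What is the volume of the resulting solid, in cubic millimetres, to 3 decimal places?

Volume = 6645.461 mm³

Profile (r,z), 4 vertices: (3,22.5) (8,4.5) (18,27.5) (15.5,28.5)
edge 0: (3,22.5)→(8,4.5)  cross = 3·4.5 − 8·22.5 = -166.5000; (r_i+r_j)·cross = 11·-166.5000 = -1831.5000
edge 1: (8,4.5)→(18,27.5)  cross = 8·27.5 − 18·4.5 = 139.0000; (r_i+r_j)·cross = 26·139.0000 = 3614.0000
edge 2: (18,27.5)→(15.5,28.5)  cross = 18·28.5 − 15.5·27.5 = 86.7500; (r_i+r_j)·cross = 33.5·86.7500 = 2906.1250
edge 3: (15.5,28.5)→(3,22.5)  cross = 15.5·22.5 − 3·28.5 = 263.2500; (r_i+r_j)·cross = 18.5·263.2500 = 4870.1250
Σcross = 322.5000 → A = |Σcross|/2 = 161.2500 mm²
Σ(r_i+r_j)·cross = 9558.7500 → first moment M = |Σ|/6 = 1593.1250
R_c = M/A = 1593.1250/161.2500 = 9.8798 mm
θ = 239° = 4.171337 rad
V = θ·R_c·A = 4.171337·9.8798·161.2500 = 6645.461 mm³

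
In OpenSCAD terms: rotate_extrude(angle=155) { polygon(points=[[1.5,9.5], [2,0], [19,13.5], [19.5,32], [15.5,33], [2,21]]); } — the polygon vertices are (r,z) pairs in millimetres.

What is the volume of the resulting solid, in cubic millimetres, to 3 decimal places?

Volume = 10565.563 mm³

Profile (r,z), 6 vertices: (1.5,9.5) (2,0) (19,13.5) (19.5,32) (15.5,33) (2,21)
edge 0: (1.5,9.5)→(2,0)  cross = 1.5·0 − 2·9.5 = -19.0000; (r_i+r_j)·cross = 3.5·-19.0000 = -66.5000
edge 1: (2,0)→(19,13.5)  cross = 2·13.5 − 19·0 = 27.0000; (r_i+r_j)·cross = 21·27.0000 = 567.0000
edge 2: (19,13.5)→(19.5,32)  cross = 19·32 − 19.5·13.5 = 344.7500; (r_i+r_j)·cross = 38.5·344.7500 = 13272.8750
edge 3: (19.5,32)→(15.5,33)  cross = 19.5·33 − 15.5·32 = 147.5000; (r_i+r_j)·cross = 35·147.5000 = 5162.5000
edge 4: (15.5,33)→(2,21)  cross = 15.5·21 − 2·33 = 259.5000; (r_i+r_j)·cross = 17.5·259.5000 = 4541.2500
edge 5: (2,21)→(1.5,9.5)  cross = 2·9.5 − 1.5·21 = -12.5000; (r_i+r_j)·cross = 3.5·-12.5000 = -43.7500
Σcross = 747.2500 → A = |Σcross|/2 = 373.6250 mm²
Σ(r_i+r_j)·cross = 23433.3750 → first moment M = |Σ|/6 = 3905.5625
R_c = M/A = 3905.5625/373.6250 = 10.4532 mm
θ = 155° = 2.705260 rad
V = θ·R_c·A = 2.705260·10.4532·373.6250 = 10565.563 mm³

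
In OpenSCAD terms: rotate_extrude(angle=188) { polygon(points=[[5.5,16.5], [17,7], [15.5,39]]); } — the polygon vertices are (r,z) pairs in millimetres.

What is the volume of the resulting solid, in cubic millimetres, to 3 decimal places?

Profile (r,z), 3 vertices: (5.5,16.5) (17,7) (15.5,39)
edge 0: (5.5,16.5)→(17,7)  cross = 5.5·7 − 17·16.5 = -242.0000; (r_i+r_j)·cross = 22.5·-242.0000 = -5445.0000
edge 1: (17,7)→(15.5,39)  cross = 17·39 − 15.5·7 = 554.5000; (r_i+r_j)·cross = 32.5·554.5000 = 18021.2500
edge 2: (15.5,39)→(5.5,16.5)  cross = 15.5·16.5 − 5.5·39 = 41.2500; (r_i+r_j)·cross = 21·41.2500 = 866.2500
Σcross = 353.7500 → A = |Σcross|/2 = 176.8750 mm²
Σ(r_i+r_j)·cross = 13442.5000 → first moment M = |Σ|/6 = 2240.4167
R_c = M/A = 2240.4167/176.8750 = 12.6667 mm
θ = 188° = 3.281219 rad
V = θ·R_c·A = 3.281219·12.6667·176.8750 = 7351.298 mm³

Volume = 7351.298 mm³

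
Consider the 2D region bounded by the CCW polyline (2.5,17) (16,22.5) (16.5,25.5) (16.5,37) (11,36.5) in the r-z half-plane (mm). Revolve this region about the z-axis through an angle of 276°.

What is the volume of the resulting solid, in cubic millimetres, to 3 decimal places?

Volume = 8130.276 mm³

Profile (r,z), 5 vertices: (2.5,17) (16,22.5) (16.5,25.5) (16.5,37) (11,36.5)
edge 0: (2.5,17)→(16,22.5)  cross = 2.5·22.5 − 16·17 = -215.7500; (r_i+r_j)·cross = 18.5·-215.7500 = -3991.3750
edge 1: (16,22.5)→(16.5,25.5)  cross = 16·25.5 − 16.5·22.5 = 36.7500; (r_i+r_j)·cross = 32.5·36.7500 = 1194.3750
edge 2: (16.5,25.5)→(16.5,37)  cross = 16.5·37 − 16.5·25.5 = 189.7500; (r_i+r_j)·cross = 33·189.7500 = 6261.7500
edge 3: (16.5,37)→(11,36.5)  cross = 16.5·36.5 − 11·37 = 195.2500; (r_i+r_j)·cross = 27.5·195.2500 = 5369.3750
edge 4: (11,36.5)→(2.5,17)  cross = 11·17 − 2.5·36.5 = 95.7500; (r_i+r_j)·cross = 13.5·95.7500 = 1292.6250
Σcross = 301.7500 → A = |Σcross|/2 = 150.8750 mm²
Σ(r_i+r_j)·cross = 10126.7500 → first moment M = |Σ|/6 = 1687.7917
R_c = M/A = 1687.7917/150.8750 = 11.1867 mm
θ = 276° = 4.817109 rad
V = θ·R_c·A = 4.817109·11.1867·150.8750 = 8130.276 mm³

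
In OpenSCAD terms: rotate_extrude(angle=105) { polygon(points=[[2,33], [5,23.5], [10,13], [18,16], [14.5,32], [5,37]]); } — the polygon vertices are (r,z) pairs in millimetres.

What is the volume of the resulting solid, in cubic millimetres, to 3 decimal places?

Volume = 4187.710 mm³

Profile (r,z), 6 vertices: (2,33) (5,23.5) (10,13) (18,16) (14.5,32) (5,37)
edge 0: (2,33)→(5,23.5)  cross = 2·23.5 − 5·33 = -118.0000; (r_i+r_j)·cross = 7·-118.0000 = -826.0000
edge 1: (5,23.5)→(10,13)  cross = 5·13 − 10·23.5 = -170.0000; (r_i+r_j)·cross = 15·-170.0000 = -2550.0000
edge 2: (10,13)→(18,16)  cross = 10·16 − 18·13 = -74.0000; (r_i+r_j)·cross = 28·-74.0000 = -2072.0000
edge 3: (18,16)→(14.5,32)  cross = 18·32 − 14.5·16 = 344.0000; (r_i+r_j)·cross = 32.5·344.0000 = 11180.0000
edge 4: (14.5,32)→(5,37)  cross = 14.5·37 − 5·32 = 376.5000; (r_i+r_j)·cross = 19.5·376.5000 = 7341.7500
edge 5: (5,37)→(2,33)  cross = 5·33 − 2·37 = 91.0000; (r_i+r_j)·cross = 7·91.0000 = 637.0000
Σcross = 449.5000 → A = |Σcross|/2 = 224.7500 mm²
Σ(r_i+r_j)·cross = 13710.7500 → first moment M = |Σ|/6 = 2285.1250
R_c = M/A = 2285.1250/224.7500 = 10.1674 mm
θ = 105° = 1.832596 rad
V = θ·R_c·A = 1.832596·10.1674·224.7500 = 4187.710 mm³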